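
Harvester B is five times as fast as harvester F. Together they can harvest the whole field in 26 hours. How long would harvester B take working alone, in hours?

156/5 hours

Let harvester F's rate be r; then harvester B's rate is 5r, so together (5 + 1)r = 6r = 1/26.
Thus r = 1/156 per hour.
Harvester F alone: 156 hours; harvester B alone: 156/5 hours.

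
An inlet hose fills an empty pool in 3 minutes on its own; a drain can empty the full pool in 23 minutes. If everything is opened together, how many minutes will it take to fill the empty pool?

Net rate = 1/3 − 1/23 = (23 − 3)/69 = 20/69 per minute.
Filling time = 1 ÷ (20/69) = 69/20 minutes.

69/20 minutes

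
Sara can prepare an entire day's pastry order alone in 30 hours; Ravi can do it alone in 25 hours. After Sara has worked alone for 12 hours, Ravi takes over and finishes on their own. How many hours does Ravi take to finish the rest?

15 hours

In 12 hours Sara does 12/30 = 2/5 of the job, leaving 3/5.
Ravi works at 1/25 per hour, so finishing takes 3/5 ÷ 1/25 = 15 hours.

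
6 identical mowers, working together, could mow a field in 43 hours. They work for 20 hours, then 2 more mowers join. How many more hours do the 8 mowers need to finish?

69/4 hours

One mower does 1/258 of the job per hour.
After 20 hours with 6 mowers, 20/43 is done (23/43 left).
With 8 mowers the rate is 8/258 = 4/129, so the rest takes 23/43 ÷ 4/129 = 69/4 hours.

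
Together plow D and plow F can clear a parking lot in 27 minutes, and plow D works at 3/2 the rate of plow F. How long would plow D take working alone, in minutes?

45 minutes

Let plow F's rate be r; then plow D's rate is (3/2)r, so together (3/2 + 1)r = (5/2)r = 1/27.
Thus r = 2/135 per minute.
Plow F alone: 135/2 minutes; plow D alone: 45 minutes.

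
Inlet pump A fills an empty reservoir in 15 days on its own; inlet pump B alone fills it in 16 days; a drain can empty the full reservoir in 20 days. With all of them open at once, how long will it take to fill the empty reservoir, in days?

240/19 days

Net rate = 1/15 + 1/16 − 1/20 = (16 + 15 − 12)/240 = 19/240 per day.
Filling time = 1 ÷ (19/240) = 240/19 days.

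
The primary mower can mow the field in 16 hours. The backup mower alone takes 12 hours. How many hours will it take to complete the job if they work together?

48/7 hours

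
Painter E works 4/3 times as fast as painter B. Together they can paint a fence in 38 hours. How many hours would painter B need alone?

Let painter B's rate be r; then painter E's rate is (4/3)r, so together (4/3 + 1)r = (7/3)r = 1/38.
Thus r = 3/266 per hour.
Painter B alone: 266/3 hours; painter E alone: 133/2 hours.

266/3 hours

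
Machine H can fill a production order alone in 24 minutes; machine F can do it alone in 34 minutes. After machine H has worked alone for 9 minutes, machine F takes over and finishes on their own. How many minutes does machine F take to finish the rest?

In 9 minutes machine H does 9/24 = 3/8 of the job, leaving 5/8.
Machine F works at 1/34 per minute, so finishing takes 5/8 ÷ 1/34 = 85/4 minutes.

85/4 minutes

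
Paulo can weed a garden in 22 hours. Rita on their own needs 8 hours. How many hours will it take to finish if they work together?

Combined rate: 1/22 + 1/8 = (4 + 11)/88 = 15/88 per hour.
Time = 1 ÷ (15/88) = 88/15 hours.

88/15 hours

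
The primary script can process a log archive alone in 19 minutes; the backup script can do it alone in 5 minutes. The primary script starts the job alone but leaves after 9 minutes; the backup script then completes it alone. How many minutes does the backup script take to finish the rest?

50/19 minutes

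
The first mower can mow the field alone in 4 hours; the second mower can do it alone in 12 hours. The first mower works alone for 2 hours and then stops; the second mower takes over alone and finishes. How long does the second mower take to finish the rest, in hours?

6 hours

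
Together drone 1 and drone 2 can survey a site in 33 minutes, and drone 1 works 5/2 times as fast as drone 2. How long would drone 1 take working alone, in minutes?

Let drone 2's rate be r; then drone 1's rate is (5/2)r, so together (5/2 + 1)r = (7/2)r = 1/33.
Thus r = 2/231 per minute.
Drone 2 alone: 231/2 minutes; drone 1 alone: 231/5 minutes.

231/5 minutes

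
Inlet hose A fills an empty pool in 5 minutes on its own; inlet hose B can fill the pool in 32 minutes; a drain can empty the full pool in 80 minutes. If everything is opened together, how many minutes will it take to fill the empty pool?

Net rate = 1/5 + 1/32 − 1/80 = (32 + 5 − 2)/160 = 35/160 = 7/32 per minute.
Filling time = 1 ÷ (7/32) = 32/7 minutes.

32/7 minutes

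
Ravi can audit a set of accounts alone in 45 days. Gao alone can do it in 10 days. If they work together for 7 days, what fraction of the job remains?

13/90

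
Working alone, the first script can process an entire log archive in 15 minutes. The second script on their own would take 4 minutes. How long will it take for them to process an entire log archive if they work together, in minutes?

Combined rate: 1/15 + 1/4 = (4 + 15)/60 = 19/60 per minute.
Time = 1 ÷ (19/60) = 60/19 minutes.

60/19 minutes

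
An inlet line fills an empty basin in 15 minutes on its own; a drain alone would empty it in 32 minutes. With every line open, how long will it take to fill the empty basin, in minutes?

Net rate = 1/15 − 1/32 = (32 − 15)/480 = 17/480 per minute.
Filling time = 1 ÷ (17/480) = 480/17 minutes.

480/17 minutes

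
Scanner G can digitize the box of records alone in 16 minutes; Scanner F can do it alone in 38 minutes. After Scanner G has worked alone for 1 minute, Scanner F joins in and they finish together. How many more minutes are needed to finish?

95/9 minutes

In 1 minute Scanner G does 1/16 of the job, leaving 15/16.
Scanner G and Scanner F together work at 27/304 per minute, so finishing takes 15/16 ÷ 27/304 = 95/9 minutes.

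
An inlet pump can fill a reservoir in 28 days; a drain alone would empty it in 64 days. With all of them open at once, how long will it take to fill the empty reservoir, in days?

Net rate = 1/28 − 1/64 = (16 − 7)/448 = 9/448 per day.
Filling time = 1 ÷ (9/448) = 448/9 days.

448/9 days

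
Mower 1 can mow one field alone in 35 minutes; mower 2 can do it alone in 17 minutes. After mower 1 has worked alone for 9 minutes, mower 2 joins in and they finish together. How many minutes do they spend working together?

17/2 minutes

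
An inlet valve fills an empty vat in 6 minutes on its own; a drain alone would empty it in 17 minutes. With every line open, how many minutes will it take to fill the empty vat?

102/11 minutes

Net rate = 1/6 − 1/17 = (17 − 6)/102 = 11/102 per minute.
Filling time = 1 ÷ (11/102) = 102/11 minutes.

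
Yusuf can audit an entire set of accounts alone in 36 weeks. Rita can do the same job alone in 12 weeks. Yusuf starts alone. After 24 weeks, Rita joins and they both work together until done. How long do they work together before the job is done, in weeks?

3 weeks

In the first 24 weeks Yusuf alone does 24/36 = 2/3 of the job, leaving 1/3.
Once everyone is working, combined rate: 1/36 + 1/12 = (1 + 3)/36 = 4/36 = 1/9 per week.
Remaining 1/3 at 1/9 per week takes 3 weeks.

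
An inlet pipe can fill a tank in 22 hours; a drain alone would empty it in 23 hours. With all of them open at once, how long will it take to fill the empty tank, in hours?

506 hours

Net rate = 1/22 − 1/23 = (23 − 22)/506 = 1/506 per hour.
Filling time = 1 ÷ (1/506) = 506 hours.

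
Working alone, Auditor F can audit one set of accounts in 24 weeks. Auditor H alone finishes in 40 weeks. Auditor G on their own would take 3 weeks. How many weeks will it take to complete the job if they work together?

Combined rate: 1/24 + 1/40 + 1/3 = (5 + 3 + 40)/120 = 48/120 = 2/5 per week.
Time = 1 ÷ (2/5) = 5/2 weeks.

5/2 weeks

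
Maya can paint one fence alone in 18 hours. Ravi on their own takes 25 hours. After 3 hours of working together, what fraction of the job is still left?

107/150

Combined rate: 1/18 + 1/25 = (25 + 18)/450 = 43/450 per hour.
In 3 hours they complete 3·43/450 = 43/150 of the job.
So 107/150 remains.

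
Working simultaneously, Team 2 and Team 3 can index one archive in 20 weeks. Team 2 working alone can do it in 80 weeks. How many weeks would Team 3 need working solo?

Combined rate is 1/20 per week.
Known contribution: 1/80 per week.
So Team 3's rate is 1/20 − 1/80 = 3/80, meaning 80/3 weeks alone.

80/3 weeks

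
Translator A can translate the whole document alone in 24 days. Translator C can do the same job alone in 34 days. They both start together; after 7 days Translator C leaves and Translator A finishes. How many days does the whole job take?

In the first 7 days the combined rate is 29/408, so 203/408 of the job is done, leaving 205/408.
After Translator C leaves the rate is 1/24 per day; the remaining 205/408 takes 205/17 days.
Total = 7 + 205/17 = 324/17 days.

324/17 days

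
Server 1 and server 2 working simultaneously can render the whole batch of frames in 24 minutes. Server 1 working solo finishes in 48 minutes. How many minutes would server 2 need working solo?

Combined rate is 1/24 per minute.
Known contribution: 1/48 per minute.
So server 2's rate is 1/24 − 1/48 = 1/48, meaning 48 minutes alone.

48 minutes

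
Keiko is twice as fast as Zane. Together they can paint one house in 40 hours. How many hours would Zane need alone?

Let Zane's rate be r; then Keiko's rate is 2r, so together (2 + 1)r = 3r = 1/40.
Thus r = 1/120 per hour.
Zane alone: 120 hours; Keiko alone: 60 hours.

120 hours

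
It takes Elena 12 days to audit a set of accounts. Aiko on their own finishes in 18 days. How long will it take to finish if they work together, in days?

36/5 days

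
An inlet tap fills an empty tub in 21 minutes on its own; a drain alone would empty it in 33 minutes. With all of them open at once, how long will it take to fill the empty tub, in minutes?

231/4 minutes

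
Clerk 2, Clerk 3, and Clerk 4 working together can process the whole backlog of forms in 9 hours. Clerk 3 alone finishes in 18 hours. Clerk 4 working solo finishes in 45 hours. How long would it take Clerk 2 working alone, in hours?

Combined rate is 1/9 per hour.
Known contribution: 1/18 + 1/45 = (5 + 2)/90 = 7/90 per hour.
So Clerk 2's rate is 1/9 − 7/90 = 1/30, meaning 30 hours alone.

30 hours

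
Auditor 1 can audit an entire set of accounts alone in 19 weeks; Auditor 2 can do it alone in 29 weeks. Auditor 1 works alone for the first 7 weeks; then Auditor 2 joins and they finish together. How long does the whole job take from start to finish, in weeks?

In 7 weeks Auditor 1 does 7/19 of the job, leaving 12/19.
Auditor 1 and Auditor 2 together work at 48/551 per week, so finishing takes 12/19 ÷ 48/551 = 29/4 weeks.
Total time = 7 + 29/4 = 57/4 weeks.

57/4 weeks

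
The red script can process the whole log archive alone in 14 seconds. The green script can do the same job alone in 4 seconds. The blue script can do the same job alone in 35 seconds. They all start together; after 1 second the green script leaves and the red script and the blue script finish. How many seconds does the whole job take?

In the first 1 second the combined rate is 7/20, so 7/20 of the job is done, leaving 13/20.
After the green script leaves the rate is 1/10 per second; the remaining 13/20 takes 13/2 seconds.
Total = 1 + 13/2 = 15/2 seconds.

15/2 seconds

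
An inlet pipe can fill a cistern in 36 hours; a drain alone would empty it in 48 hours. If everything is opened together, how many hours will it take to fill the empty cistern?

144 hours

Net rate = 1/36 − 1/48 = (4 − 3)/144 = 1/144 per hour.
Filling time = 1 ÷ (1/144) = 144 hours.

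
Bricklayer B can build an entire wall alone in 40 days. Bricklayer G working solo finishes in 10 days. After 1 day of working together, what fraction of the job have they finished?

1/8

Combined rate: 1/40 + 1/10 = (1 + 4)/40 = 5/40 = 1/8 per day.
In 1 day they complete 1·1/8 = 1/8 of the job.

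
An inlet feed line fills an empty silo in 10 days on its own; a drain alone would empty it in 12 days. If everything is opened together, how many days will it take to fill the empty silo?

60 days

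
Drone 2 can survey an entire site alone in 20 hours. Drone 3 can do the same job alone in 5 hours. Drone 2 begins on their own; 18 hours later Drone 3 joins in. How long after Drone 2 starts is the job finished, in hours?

92/5 hours

In the first 18 hours Drone 2 alone does 18/20 = 9/10 of the job, leaving 1/10.
Once everyone is working, combined rate: 1/20 + 1/5 = (1 + 4)/20 = 5/20 = 1/4 per hour.
Remaining 1/10 at 1/4 per hour takes 2/5 hours.
Total from the start = 18 + 2/5 = 92/5 hours.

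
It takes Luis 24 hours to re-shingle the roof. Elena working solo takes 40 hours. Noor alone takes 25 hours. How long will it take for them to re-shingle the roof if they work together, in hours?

Combined rate: 1/24 + 1/40 + 1/25 = (25 + 15 + 24)/600 = 64/600 = 8/75 per hour.
Time = 1 ÷ (8/75) = 75/8 hours.

75/8 hours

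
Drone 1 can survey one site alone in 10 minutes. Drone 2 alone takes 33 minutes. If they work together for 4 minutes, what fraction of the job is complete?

Combined rate: 1/10 + 1/33 = (33 + 10)/330 = 43/330 per minute.
In 4 minutes they complete 4·43/330 = 86/165 of the job.

86/165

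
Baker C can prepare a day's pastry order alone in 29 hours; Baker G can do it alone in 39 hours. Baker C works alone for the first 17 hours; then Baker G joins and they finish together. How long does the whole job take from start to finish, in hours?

In 17 hours Baker C does 17/29 of the job, leaving 12/29.
Baker C and Baker G together work at 68/1131 per hour, so finishing takes 12/29 ÷ 68/1131 = 117/17 hours.
Total time = 17 + 117/17 = 406/17 hours.

406/17 hours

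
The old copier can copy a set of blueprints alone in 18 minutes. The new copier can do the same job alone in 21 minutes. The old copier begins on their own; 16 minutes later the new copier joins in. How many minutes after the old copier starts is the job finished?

222/13 minutes

In the first 16 minutes the old copier alone does 16/18 = 8/9 of the job, leaving 1/9.
Once everyone is working, combined rate: 1/18 + 1/21 = (7 + 6)/126 = 13/126 per minute.
Remaining 1/9 at 13/126 per minute takes 14/13 minutes.
Total from the start = 16 + 14/13 = 222/13 minutes.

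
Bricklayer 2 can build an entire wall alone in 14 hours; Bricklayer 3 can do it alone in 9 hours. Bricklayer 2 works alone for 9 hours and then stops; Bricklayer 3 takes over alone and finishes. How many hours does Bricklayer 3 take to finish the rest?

45/14 hours

In 9 hours Bricklayer 2 does 9/14 of the job, leaving 5/14.
Bricklayer 3 works at 1/9 per hour, so finishing takes 5/14 ÷ 1/9 = 45/14 hours.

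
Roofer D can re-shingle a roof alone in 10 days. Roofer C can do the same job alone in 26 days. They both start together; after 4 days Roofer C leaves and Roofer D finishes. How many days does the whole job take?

110/13 days

In the first 4 days the combined rate is 9/65, so 36/65 of the job is done, leaving 29/65.
After Roofer C leaves the rate is 1/10 per day; the remaining 29/65 takes 58/13 days.
Total = 4 + 58/13 = 110/13 days.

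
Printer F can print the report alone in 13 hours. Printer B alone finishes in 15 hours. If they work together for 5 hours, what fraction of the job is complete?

28/39

Combined rate: 1/13 + 1/15 = (15 + 13)/195 = 28/195 per hour.
In 5 hours they complete 5·28/195 = 28/39 of the job.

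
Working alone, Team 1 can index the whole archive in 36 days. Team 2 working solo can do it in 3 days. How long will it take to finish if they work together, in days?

With two workers the combined time is the product over the sum: 36·3/(36+3) = 108/39 = 36/13 days.

36/13 days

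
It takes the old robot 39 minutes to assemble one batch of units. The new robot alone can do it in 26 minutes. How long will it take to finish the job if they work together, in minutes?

Combined rate: 1/39 + 1/26 = (2 + 3)/78 = 5/78 per minute.
Time = 1 ÷ (5/78) = 78/5 minutes.

78/5 minutes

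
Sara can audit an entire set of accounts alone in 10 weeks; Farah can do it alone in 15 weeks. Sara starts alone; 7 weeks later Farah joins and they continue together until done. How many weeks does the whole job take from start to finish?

44/5 weeks

In 7 weeks Sara does 7/10 of the job, leaving 3/10.
Sara and Farah together work at 1/6 per week, so finishing takes 3/10 ÷ 1/6 = 9/5 weeks.
Total time = 7 + 9/5 = 44/5 weeks.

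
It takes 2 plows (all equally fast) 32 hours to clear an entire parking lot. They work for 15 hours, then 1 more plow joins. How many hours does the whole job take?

79/3 hours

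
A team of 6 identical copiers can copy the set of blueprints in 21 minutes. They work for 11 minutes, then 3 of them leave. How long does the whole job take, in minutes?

One copier does 1/126 of the job per minute.
After 11 minutes with 6 copiers, 11/21 is done (10/21 left).
With 3 copiers the rate is 3/126 = 1/42, so the rest takes 10/21 ÷ 1/42 = 20 minutes.
Total = 11 + 20 = 31 minutes.

31 minutes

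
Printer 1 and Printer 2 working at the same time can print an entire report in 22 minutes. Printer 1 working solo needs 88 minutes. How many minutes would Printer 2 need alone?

Combined rate is 1/22 per minute.
Known contribution: 1/88 per minute.
So Printer 2's rate is 1/22 − 1/88 = 3/88, meaning 88/3 minutes alone.

88/3 minutes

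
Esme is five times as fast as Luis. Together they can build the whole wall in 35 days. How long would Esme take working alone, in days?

42 days

Let Luis's rate be r; then Esme's rate is 5r, so together (5 + 1)r = 6r = 1/35.
Thus r = 1/210 per day.
Luis alone: 210 days; Esme alone: 42 days.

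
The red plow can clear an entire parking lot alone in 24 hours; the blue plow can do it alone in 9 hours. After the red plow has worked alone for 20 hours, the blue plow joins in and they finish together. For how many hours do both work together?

In 20 hours the red plow does 20/24 = 5/6 of the job, leaving 1/6.
The red plow and the blue plow together work at 11/72 per hour, so finishing takes 1/6 ÷ 11/72 = 12/11 hours.

12/11 hours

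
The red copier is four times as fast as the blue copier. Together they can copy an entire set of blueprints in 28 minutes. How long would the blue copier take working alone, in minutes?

Let the blue copier's rate be r; then the red copier's rate is 4r, so together (4 + 1)r = 5r = 1/28.
Thus r = 1/140 per minute.
The blue copier alone: 140 minutes; the red copier alone: 35 minutes.

140 minutes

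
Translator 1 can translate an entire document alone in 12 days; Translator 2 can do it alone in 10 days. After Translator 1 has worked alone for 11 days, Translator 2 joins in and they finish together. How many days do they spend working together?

5/11 days

In 11 days Translator 1 does 11/12 of the job, leaving 1/12.
Translator 1 and Translator 2 together work at 11/60 per day, so finishing takes 1/12 ÷ 11/60 = 5/11 days.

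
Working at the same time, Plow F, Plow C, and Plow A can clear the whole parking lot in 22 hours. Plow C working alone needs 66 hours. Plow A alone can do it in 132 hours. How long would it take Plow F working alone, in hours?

Combined rate is 1/22 per hour.
Known contribution: 1/66 + 1/132 = (2 + 1)/132 = 3/132 = 1/44 per hour.
So Plow F's rate is 1/22 − 1/44 = 1/44, meaning 44 hours alone.

44 hours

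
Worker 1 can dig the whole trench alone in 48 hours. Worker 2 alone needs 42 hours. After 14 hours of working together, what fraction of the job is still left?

Combined rate: 1/48 + 1/42 = (7 + 8)/336 = 15/336 = 5/112 per hour.
In 14 hours they complete 14·5/112 = 5/8 of the job.
So 3/8 remains.

3/8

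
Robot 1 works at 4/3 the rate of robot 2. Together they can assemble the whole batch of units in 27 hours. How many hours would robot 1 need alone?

189/4 hours

Let robot 2's rate be r; then robot 1's rate is (4/3)r, so together (4/3 + 1)r = (7/3)r = 1/27.
Thus r = 1/63 per hour.
Robot 2 alone: 63 hours; robot 1 alone: 189/4 hours.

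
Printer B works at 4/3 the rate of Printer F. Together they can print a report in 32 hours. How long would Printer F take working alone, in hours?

224/3 hours

Let Printer F's rate be r; then Printer B's rate is (4/3)r, so together (4/3 + 1)r = (7/3)r = 1/32.
Thus r = 3/224 per hour.
Printer F alone: 224/3 hours; Printer B alone: 56 hours.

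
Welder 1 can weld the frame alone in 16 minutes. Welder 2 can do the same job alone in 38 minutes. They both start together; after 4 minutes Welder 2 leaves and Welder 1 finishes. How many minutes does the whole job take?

In the first 4 minutes the combined rate is 27/304, so 27/76 of the job is done, leaving 49/76.
After Welder 2 leaves the rate is 1/16 per minute; the remaining 49/76 takes 196/19 minutes.
Total = 4 + 196/19 = 272/19 minutes.

272/19 minutes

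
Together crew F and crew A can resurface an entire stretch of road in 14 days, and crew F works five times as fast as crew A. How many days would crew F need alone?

84/5 days

Let crew A's rate be r; then crew F's rate is 5r, so together (5 + 1)r = 6r = 1/14.
Thus r = 1/84 per day.
Crew A alone: 84 days; crew F alone: 84/5 days.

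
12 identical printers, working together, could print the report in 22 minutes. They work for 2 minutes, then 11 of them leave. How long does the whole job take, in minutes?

242 minutes

One printer does 1/264 of the job per minute.
After 2 minutes with 12 printers, 1/11 is done (10/11 left).
With 1 printer the rate is 1/264, so the rest takes 10/11 ÷ 1/264 = 240 minutes.
Total = 2 + 240 = 242 minutes.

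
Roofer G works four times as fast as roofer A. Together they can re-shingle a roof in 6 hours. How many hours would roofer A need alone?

30 hours

Let roofer A's rate be r; then roofer G's rate is 4r, so together (4 + 1)r = 5r = 1/6.
Thus r = 1/30 per hour.
Roofer A alone: 30 hours; roofer G alone: 15/2 hours.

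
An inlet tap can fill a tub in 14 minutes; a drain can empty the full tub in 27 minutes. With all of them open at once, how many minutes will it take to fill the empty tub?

Net rate = 1/14 − 1/27 = (27 − 14)/378 = 13/378 per minute.
Filling time = 1 ÷ (13/378) = 378/13 minutes.

378/13 minutes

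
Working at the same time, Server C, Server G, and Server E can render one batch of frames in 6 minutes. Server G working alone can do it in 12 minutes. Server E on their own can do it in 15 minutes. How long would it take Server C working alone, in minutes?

60 minutes

Combined rate is 1/6 per minute.
Known contribution: 1/12 + 1/15 = (5 + 4)/60 = 9/60 = 3/20 per minute.
So Server C's rate is 1/6 − 3/20 = 1/60, meaning 60 minutes alone.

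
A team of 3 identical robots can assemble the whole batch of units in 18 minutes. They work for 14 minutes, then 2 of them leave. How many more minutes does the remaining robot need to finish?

One robot does 1/54 of the job per minute.
After 14 minutes with 3 robots, 7/9 is done (2/9 left).
With 1 robot the rate is 1/54, so the rest takes 2/9 ÷ 1/54 = 12 minutes.

12 minutes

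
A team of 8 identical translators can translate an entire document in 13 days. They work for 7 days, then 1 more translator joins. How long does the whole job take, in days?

37/3 days

One translator does 1/104 of the job per day.
After 7 days with 8 translators, 7/13 is done (6/13 left).
With 9 translators the rate is 9/104, so the rest takes 6/13 ÷ 9/104 = 16/3 days.
Total = 7 + 16/3 = 37/3 days.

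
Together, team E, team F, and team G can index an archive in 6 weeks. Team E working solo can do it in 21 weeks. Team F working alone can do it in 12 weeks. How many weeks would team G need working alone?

28 weeks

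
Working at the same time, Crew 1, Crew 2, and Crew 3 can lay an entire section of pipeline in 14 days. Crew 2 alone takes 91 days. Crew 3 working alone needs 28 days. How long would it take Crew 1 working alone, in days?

Combined rate is 1/14 per day.
Known contribution: 1/91 + 1/28 = (4 + 13)/364 = 17/364 per day.
So Crew 1's rate is 1/14 − 17/364 = 9/364, meaning 364/9 days alone.

364/9 days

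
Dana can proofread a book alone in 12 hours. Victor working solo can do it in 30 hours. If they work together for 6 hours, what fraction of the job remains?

Combined rate: 1/12 + 1/30 = (5 + 2)/60 = 7/60 per hour.
In 6 hours they complete 6·7/60 = 7/10 of the job.
So 3/10 remains.

3/10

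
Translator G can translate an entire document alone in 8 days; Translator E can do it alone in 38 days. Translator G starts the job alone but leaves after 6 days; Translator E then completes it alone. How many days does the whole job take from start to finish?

In 6 days Translator G does 6/8 = 3/4 of the job, leaving 1/4.
Translator E works at 1/38 per day, so finishing takes 1/4 ÷ 1/38 = 19/2 days.
Total time = 6 + 19/2 = 31/2 days.

31/2 days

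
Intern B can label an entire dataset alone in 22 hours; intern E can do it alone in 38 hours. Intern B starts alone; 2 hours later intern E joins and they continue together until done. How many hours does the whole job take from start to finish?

In 2 hours intern B does 2/22 = 1/11 of the job, leaving 10/11.
Intern B and intern E together work at 15/209 per hour, so finishing takes 10/11 ÷ 15/209 = 38/3 hours.
Total time = 2 + 38/3 = 44/3 hours.

44/3 hours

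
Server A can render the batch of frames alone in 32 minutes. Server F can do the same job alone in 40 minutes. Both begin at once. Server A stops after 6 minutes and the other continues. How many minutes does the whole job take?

65/2 minutes

In the first 6 minutes the combined rate is 9/160, so 27/80 of the job is done, leaving 53/80.
After server A leaves the rate is 1/40 per minute; the remaining 53/80 takes 53/2 minutes.
Total = 6 + 53/2 = 65/2 minutes.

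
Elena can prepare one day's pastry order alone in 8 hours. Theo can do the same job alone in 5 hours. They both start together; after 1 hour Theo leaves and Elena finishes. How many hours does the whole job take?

32/5 hours

In the first 1 hour the combined rate is 13/40, so 13/40 of the job is done, leaving 27/40.
After Theo leaves the rate is 1/8 per hour; the remaining 27/40 takes 27/5 hours.
Total = 1 + 27/5 = 32/5 hours.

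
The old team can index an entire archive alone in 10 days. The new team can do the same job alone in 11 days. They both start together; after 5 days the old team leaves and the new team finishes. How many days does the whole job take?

11/2 days

In the first 5 days the combined rate is 21/110, so 21/22 of the job is done, leaving 1/22.
After the old team leaves the rate is 1/11 per day; the remaining 1/22 takes 1/2 days.
Total = 5 + 1/2 = 11/2 days.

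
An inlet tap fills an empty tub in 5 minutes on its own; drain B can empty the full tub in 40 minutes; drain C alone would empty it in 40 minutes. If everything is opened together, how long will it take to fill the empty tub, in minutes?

Net rate = 1/5 − 1/40 − 1/40 = (8 − 1 − 1)/40 = 6/40 = 3/20 per minute.
Filling time = 1 ÷ (3/20) = 20/3 minutes.

20/3 minutes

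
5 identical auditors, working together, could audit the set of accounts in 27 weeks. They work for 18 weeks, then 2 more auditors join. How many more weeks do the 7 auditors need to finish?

45/7 weeks

One auditor does 1/135 of the job per week.
After 18 weeks with 5 auditors, 2/3 is done (1/3 left).
With 7 auditors the rate is 7/135, so the rest takes 1/3 ÷ 7/135 = 45/7 weeks.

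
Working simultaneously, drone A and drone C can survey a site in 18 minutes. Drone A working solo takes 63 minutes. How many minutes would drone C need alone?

Combined rate is 1/18 per minute.
Known contribution: 1/63 per minute.
So drone C's rate is 1/18 − 1/63 = 5/126, meaning 126/5 minutes alone.

126/5 minutes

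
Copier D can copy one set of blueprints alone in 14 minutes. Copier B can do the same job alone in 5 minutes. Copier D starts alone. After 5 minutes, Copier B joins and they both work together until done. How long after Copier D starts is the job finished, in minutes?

140/19 minutes

In the first 5 minutes Copier D alone does 5/14 of the job, leaving 9/14.
Once everyone is working, combined rate: 1/14 + 1/5 = (5 + 14)/70 = 19/70 per minute.
Remaining 9/14 at 19/70 per minute takes 45/19 minutes.
Total from the start = 5 + 45/19 = 140/19 minutes.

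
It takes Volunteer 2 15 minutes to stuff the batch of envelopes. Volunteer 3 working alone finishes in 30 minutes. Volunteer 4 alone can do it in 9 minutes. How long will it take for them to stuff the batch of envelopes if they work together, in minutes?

Combined rate: 1/15 + 1/30 + 1/9 = (6 + 3 + 10)/90 = 19/90 per minute.
Time = 1 ÷ (19/90) = 90/19 minutes.

90/19 minutes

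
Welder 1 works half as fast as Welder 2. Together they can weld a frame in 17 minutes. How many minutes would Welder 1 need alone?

51 minutes

Let Welder 2's rate be r; then Welder 1's rate is (1/2)r, so together (1/2 + 1)r = (3/2)r = 1/17.
Thus r = 2/51 per minute.
Welder 2 alone: 51/2 minutes; Welder 1 alone: 51 minutes.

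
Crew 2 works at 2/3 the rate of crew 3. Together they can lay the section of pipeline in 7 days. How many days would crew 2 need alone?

Let crew 3's rate be r; then crew 2's rate is (2/3)r, so together (2/3 + 1)r = (5/3)r = 1/7.
Thus r = 3/35 per day.
Crew 3 alone: 35/3 days; crew 2 alone: 35/2 days.

35/2 days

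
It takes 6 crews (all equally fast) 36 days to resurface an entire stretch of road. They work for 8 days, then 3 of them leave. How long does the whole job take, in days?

One crew does 1/216 of the job per day.
After 8 days with 6 crews, 2/9 is done (7/9 left).
With 3 crews the rate is 3/216 = 1/72, so the rest takes 7/9 ÷ 1/72 = 56 days.
Total = 8 + 56 = 64 days.

64 days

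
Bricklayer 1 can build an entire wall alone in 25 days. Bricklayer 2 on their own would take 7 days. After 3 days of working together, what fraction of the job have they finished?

Combined rate: 1/25 + 1/7 = (7 + 25)/175 = 32/175 per day.
In 3 days they complete 3·32/175 = 96/175 of the job.

96/175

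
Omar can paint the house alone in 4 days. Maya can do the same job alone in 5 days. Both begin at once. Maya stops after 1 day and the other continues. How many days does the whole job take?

16/5 days

In the first 1 day the combined rate is 9/20, so 9/20 of the job is done, leaving 11/20.
After Maya leaves the rate is 1/4 per day; the remaining 11/20 takes 11/5 days.
Total = 1 + 11/5 = 16/5 days.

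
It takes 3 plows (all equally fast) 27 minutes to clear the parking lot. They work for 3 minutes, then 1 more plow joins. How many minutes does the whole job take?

One plow does 1/81 of the job per minute.
After 3 minutes with 3 plows, 1/9 is done (8/9 left).
With 4 plows the rate is 4/81, so the rest takes 8/9 ÷ 4/81 = 18 minutes.
Total = 3 + 18 = 21 minutes.

21 minutes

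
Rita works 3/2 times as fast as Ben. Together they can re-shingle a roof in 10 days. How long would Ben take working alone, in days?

Let Ben's rate be r; then Rita's rate is (3/2)r, so together (3/2 + 1)r = (5/2)r = 1/10.
Thus r = 1/25 per day.
Ben alone: 25 days; Rita alone: 50/3 days.

25 days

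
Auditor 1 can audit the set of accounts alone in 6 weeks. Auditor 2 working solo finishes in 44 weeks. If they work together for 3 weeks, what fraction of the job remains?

19/44

Combined rate: 1/6 + 1/44 = (22 + 3)/132 = 25/132 per week.
In 3 weeks they complete 3·25/132 = 25/44 of the job.
So 19/44 remains.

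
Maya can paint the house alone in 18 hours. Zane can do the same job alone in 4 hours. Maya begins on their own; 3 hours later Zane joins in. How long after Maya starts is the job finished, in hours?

63/11 hours

In the first 3 hours Maya alone does 3/18 = 1/6 of the job, leaving 5/6.
Once everyone is working, combined rate: 1/18 + 1/4 = (2 + 9)/36 = 11/36 per hour.
Remaining 5/6 at 11/36 per hour takes 30/11 hours.
Total from the start = 3 + 30/11 = 63/11 hours.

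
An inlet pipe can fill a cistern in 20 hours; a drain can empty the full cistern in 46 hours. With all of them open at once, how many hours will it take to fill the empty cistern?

460/13 hours

Net rate = 1/20 − 1/46 = (23 − 10)/460 = 13/460 per hour.
Filling time = 1 ÷ (13/460) = 460/13 hours.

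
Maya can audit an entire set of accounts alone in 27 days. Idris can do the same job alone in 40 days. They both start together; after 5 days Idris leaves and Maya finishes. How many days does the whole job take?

189/8 days

In the first 5 days the combined rate is 67/1080, so 67/216 of the job is done, leaving 149/216.
After Idris leaves the rate is 1/27 per day; the remaining 149/216 takes 149/8 days.
Total = 5 + 149/8 = 189/8 days.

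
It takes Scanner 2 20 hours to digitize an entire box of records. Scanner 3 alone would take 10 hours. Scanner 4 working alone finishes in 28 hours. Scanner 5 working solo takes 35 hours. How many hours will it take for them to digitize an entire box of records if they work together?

14/3 hours

Combined rate: 1/20 + 1/10 + 1/28 + 1/35 = (7 + 14 + 5 + 4)/140 = 30/140 = 3/14 per hour.
Time = 1 ÷ (3/14) = 14/3 hours.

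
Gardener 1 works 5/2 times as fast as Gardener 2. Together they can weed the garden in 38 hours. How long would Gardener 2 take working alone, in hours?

133 hours

Let Gardener 2's rate be r; then Gardener 1's rate is (5/2)r, so together (5/2 + 1)r = (7/2)r = 1/38.
Thus r = 1/133 per hour.
Gardener 2 alone: 133 hours; Gardener 1 alone: 266/5 hours.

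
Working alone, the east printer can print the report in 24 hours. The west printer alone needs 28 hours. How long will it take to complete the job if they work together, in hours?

168/13 hours

Combined rate: 1/24 + 1/28 = (7 + 6)/168 = 13/168 per hour.
Time = 1 ÷ (13/168) = 168/13 hours.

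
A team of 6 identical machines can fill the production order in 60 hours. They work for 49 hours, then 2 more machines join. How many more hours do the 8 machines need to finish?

One machine does 1/360 of the job per hour.
After 49 hours with 6 machines, 49/60 is done (11/60 left).
With 8 machines the rate is 8/360 = 1/45, so the rest takes 11/60 ÷ 1/45 = 33/4 hours.

33/4 hours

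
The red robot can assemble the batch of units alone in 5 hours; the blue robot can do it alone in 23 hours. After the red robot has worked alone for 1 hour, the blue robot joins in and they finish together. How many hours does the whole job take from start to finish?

In 1 hour the red robot does 1/5 of the job, leaving 4/5.
The red robot and the blue robot together work at 28/115 per hour, so finishing takes 4/5 ÷ 28/115 = 23/7 hours.
Total time = 1 + 23/7 = 30/7 hours.

30/7 hours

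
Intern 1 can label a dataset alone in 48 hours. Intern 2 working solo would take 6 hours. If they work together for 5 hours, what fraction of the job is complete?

15/16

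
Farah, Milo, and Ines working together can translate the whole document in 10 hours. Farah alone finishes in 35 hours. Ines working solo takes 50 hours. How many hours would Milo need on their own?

175/9 hours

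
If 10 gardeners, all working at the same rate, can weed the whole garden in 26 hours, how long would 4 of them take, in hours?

Total work is 10·26 = 260 gardener-hours.
With 4 gardeners: 260/4 = 65 hours.

65 hours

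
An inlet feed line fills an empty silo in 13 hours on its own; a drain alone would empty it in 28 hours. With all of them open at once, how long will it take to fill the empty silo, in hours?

364/15 hours

Net rate = 1/13 − 1/28 = (28 − 13)/364 = 15/364 per hour.
Filling time = 1 ÷ (15/364) = 364/15 hours.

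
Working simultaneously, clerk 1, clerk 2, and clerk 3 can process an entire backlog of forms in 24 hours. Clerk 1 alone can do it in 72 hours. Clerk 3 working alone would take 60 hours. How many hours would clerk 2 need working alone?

90 hours

Combined rate is 1/24 per hour.
Known contribution: 1/72 + 1/60 = (5 + 6)/360 = 11/360 per hour.
So clerk 2's rate is 1/24 − 11/360 = 1/90, meaning 90 hours alone.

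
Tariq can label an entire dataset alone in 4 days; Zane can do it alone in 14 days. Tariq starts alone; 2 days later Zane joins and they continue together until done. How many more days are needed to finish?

14/9 days

In 2 days Tariq does 2/4 = 1/2 of the job, leaving 1/2.
Tariq and Zane together work at 9/28 per day, so finishing takes 1/2 ÷ 9/28 = 14/9 days.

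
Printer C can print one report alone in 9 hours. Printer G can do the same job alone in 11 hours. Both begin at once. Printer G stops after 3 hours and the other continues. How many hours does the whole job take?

In the first 3 hours the combined rate is 20/99, so 20/33 of the job is done, leaving 13/33.
After Printer G leaves the rate is 1/9 per hour; the remaining 13/33 takes 39/11 hours.
Total = 3 + 39/11 = 72/11 hours.

72/11 hours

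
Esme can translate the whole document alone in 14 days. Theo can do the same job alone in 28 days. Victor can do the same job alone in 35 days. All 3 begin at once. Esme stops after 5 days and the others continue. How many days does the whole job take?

10 days

In the first 5 days the combined rate is 19/140, so 19/28 of the job is done, leaving 9/28.
After Esme leaves the rate is 9/140 per day; the remaining 9/28 takes 5 days.
Total = 5 + 5 = 10 days.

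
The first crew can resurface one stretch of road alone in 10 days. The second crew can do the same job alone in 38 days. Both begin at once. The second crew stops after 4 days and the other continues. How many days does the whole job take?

In the first 4 days the combined rate is 12/95, so 48/95 of the job is done, leaving 47/95.
After the second crew leaves the rate is 1/10 per day; the remaining 47/95 takes 94/19 days.
Total = 4 + 94/19 = 170/19 days.

170/19 days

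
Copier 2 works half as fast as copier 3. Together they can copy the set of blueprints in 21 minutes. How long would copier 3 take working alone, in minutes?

63/2 minutes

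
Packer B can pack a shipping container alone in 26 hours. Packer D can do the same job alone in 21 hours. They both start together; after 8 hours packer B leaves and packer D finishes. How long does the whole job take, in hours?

189/13 hours

In the first 8 hours the combined rate is 47/546, so 188/273 of the job is done, leaving 85/273.
After packer B leaves the rate is 1/21 per hour; the remaining 85/273 takes 85/13 hours.
Total = 8 + 85/13 = 189/13 hours.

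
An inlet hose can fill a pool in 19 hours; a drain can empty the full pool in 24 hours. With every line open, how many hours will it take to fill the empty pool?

456/5 hours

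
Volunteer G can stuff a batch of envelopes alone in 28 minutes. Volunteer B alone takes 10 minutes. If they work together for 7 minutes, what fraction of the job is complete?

Combined rate: 1/28 + 1/10 = (5 + 14)/140 = 19/140 per minute.
In 7 minutes they complete 7·19/140 = 19/20 of the job.

19/20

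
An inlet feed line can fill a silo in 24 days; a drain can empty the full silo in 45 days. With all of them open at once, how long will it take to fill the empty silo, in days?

360/7 days

Net rate = 1/24 − 1/45 = (15 − 8)/360 = 7/360 per day.
Filling time = 1 ÷ (7/360) = 360/7 days.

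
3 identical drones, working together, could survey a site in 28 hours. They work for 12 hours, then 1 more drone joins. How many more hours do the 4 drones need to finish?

12 hours

One drone does 1/84 of the job per hour.
After 12 hours with 3 drones, 3/7 is done (4/7 left).
With 4 drones the rate is 4/84 = 1/21, so the rest takes 4/7 ÷ 1/21 = 12 hours.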